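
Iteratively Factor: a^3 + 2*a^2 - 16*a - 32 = (a - 4)*(a^2 + 6*a + 8) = (a - 4)*(a + 2)*(a + 4)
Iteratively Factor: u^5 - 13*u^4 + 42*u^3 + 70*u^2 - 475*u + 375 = (u - 5)*(u^4 - 8*u^3 + 2*u^2 + 80*u - 75) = (u - 5)*(u + 3)*(u^3 - 11*u^2 + 35*u - 25) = (u - 5)^2*(u + 3)*(u^2 - 6*u + 5) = (u - 5)^2*(u - 1)*(u + 3)*(u - 5)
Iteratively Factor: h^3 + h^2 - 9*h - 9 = (h + 3)*(h^2 - 2*h - 3) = (h + 1)*(h + 3)*(h - 3)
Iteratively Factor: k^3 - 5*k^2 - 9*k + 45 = (k + 3)*(k^2 - 8*k + 15) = (k - 3)*(k + 3)*(k - 5)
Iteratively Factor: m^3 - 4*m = (m - 2)*(m^2 + 2*m) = m*(m - 2)*(m + 2)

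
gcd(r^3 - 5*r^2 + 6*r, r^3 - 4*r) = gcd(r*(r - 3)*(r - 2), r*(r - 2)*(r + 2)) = r^2 - 2*r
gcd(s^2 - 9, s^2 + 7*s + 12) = s + 3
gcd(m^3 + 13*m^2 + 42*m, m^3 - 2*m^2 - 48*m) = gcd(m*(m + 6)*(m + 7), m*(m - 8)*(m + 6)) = m^2 + 6*m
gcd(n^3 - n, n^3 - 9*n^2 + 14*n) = n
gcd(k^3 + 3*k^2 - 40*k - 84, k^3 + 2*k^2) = k + 2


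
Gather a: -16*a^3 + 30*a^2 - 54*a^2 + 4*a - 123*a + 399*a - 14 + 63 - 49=-16*a^3 - 24*a^2 + 280*a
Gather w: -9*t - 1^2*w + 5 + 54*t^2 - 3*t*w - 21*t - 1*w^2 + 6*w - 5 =54*t^2 - 30*t - w^2 + w*(5 - 3*t)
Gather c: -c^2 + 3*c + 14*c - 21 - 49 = -c^2 + 17*c - 70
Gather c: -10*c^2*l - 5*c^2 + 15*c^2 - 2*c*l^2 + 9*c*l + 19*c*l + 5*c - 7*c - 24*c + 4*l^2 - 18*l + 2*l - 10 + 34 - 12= c^2*(10 - 10*l) + c*(-2*l^2 + 28*l - 26) + 4*l^2 - 16*l + 12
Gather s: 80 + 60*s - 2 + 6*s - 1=66*s + 77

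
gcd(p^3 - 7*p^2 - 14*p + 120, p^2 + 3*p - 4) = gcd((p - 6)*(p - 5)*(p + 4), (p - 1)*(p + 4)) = p + 4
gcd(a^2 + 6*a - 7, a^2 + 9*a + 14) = a + 7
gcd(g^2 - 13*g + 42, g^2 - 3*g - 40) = 1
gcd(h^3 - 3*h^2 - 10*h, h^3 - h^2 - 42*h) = h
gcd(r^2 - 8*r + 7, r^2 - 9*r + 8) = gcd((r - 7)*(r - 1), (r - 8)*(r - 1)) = r - 1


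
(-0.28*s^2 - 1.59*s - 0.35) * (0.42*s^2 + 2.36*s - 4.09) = -0.1176*s^4 - 1.3286*s^3 - 2.7542*s^2 + 5.6771*s + 1.4315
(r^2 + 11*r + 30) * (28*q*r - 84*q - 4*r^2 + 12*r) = 28*q*r^3 + 224*q*r^2 - 84*q*r - 2520*q - 4*r^4 - 32*r^3 + 12*r^2 + 360*r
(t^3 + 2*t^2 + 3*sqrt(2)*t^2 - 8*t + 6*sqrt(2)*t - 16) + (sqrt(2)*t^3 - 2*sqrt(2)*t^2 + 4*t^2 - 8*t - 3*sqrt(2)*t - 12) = t^3 + sqrt(2)*t^3 + sqrt(2)*t^2 + 6*t^2 - 16*t + 3*sqrt(2)*t - 28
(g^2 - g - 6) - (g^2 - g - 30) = 24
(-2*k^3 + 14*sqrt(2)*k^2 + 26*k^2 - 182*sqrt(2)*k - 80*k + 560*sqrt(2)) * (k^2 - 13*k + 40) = -2*k^5 + 14*sqrt(2)*k^4 + 52*k^4 - 364*sqrt(2)*k^3 - 498*k^3 + 2080*k^2 + 3486*sqrt(2)*k^2 - 14560*sqrt(2)*k - 3200*k + 22400*sqrt(2)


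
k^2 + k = k*(k + 1)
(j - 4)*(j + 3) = j^2 - j - 12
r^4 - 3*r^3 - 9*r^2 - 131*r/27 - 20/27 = (r - 5)*(r + 1/3)^2*(r + 4/3)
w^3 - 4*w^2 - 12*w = w*(w - 6)*(w + 2)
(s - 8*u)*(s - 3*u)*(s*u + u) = s^3*u - 11*s^2*u^2 + s^2*u + 24*s*u^3 - 11*s*u^2 + 24*u^3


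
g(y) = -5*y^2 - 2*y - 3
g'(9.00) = -92.00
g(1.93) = -25.48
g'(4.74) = -49.40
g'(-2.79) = 25.90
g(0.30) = -4.05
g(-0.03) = -2.94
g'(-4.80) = 46.00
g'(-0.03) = -1.70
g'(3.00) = -32.00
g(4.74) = -124.82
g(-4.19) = -82.40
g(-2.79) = -36.34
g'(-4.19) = 39.90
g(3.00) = -54.00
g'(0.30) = -5.00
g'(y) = -10*y - 2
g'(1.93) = -21.30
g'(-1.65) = 14.50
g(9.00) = -426.00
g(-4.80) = -108.60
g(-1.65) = -13.31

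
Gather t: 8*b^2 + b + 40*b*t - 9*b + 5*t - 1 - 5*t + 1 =8*b^2 + 40*b*t - 8*b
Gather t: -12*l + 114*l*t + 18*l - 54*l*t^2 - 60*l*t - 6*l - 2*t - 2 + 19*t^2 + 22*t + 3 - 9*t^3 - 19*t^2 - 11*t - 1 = -54*l*t^2 - 9*t^3 + t*(54*l + 9)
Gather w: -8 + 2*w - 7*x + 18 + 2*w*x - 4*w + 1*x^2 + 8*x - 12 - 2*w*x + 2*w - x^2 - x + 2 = 0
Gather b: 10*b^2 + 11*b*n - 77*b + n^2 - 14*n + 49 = 10*b^2 + b*(11*n - 77) + n^2 - 14*n + 49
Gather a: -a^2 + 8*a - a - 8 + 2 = -a^2 + 7*a - 6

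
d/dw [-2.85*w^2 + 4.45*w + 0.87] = 4.45 - 5.7*w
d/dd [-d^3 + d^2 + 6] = d*(2 - 3*d)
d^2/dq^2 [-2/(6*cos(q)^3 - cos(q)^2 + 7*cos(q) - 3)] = 2*((-23*cos(q) + 4*cos(2*q) - 27*cos(3*q))*(6*cos(q)^3 - cos(q)^2 + 7*cos(q) - 3)/2 - 2*(18*cos(q)^2 - 2*cos(q) + 7)^2*sin(q)^2)/(6*cos(q)^3 - cos(q)^2 + 7*cos(q) - 3)^3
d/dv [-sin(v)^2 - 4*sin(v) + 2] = -2*(sin(v) + 2)*cos(v)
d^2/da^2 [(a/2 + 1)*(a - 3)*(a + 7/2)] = 3*a + 5/2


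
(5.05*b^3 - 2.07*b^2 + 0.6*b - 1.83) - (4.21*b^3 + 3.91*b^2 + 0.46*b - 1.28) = 0.84*b^3 - 5.98*b^2 + 0.14*b - 0.55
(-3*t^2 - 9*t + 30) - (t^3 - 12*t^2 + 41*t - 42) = -t^3 + 9*t^2 - 50*t + 72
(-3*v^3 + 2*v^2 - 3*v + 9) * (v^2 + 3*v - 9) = -3*v^5 - 7*v^4 + 30*v^3 - 18*v^2 + 54*v - 81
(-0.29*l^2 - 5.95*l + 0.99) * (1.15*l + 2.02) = -0.3335*l^3 - 7.4283*l^2 - 10.8805*l + 1.9998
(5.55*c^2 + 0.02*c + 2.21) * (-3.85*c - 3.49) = -21.3675*c^3 - 19.4465*c^2 - 8.5783*c - 7.7129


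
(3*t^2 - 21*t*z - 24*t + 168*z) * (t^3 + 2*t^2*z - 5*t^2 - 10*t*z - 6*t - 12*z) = 3*t^5 - 15*t^4*z - 39*t^4 - 42*t^3*z^2 + 195*t^3*z + 102*t^3 + 546*t^2*z^2 - 510*t^2*z + 144*t^2 - 1428*t*z^2 - 720*t*z - 2016*z^2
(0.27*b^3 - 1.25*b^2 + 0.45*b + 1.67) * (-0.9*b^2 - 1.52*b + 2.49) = -0.243*b^5 + 0.7146*b^4 + 2.1673*b^3 - 5.2995*b^2 - 1.4179*b + 4.1583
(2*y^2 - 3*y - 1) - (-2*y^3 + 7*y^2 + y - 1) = 2*y^3 - 5*y^2 - 4*y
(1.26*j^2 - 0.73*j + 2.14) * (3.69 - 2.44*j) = -3.0744*j^3 + 6.4306*j^2 - 7.9153*j + 7.8966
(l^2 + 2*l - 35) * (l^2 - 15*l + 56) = l^4 - 13*l^3 - 9*l^2 + 637*l - 1960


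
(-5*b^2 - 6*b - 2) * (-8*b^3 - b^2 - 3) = 40*b^5 + 53*b^4 + 22*b^3 + 17*b^2 + 18*b + 6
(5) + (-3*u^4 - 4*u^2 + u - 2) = -3*u^4 - 4*u^2 + u + 3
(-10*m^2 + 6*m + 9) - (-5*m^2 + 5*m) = -5*m^2 + m + 9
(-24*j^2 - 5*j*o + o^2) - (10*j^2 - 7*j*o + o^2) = -34*j^2 + 2*j*o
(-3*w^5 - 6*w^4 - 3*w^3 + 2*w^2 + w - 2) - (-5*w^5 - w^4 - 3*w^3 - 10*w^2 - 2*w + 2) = 2*w^5 - 5*w^4 + 12*w^2 + 3*w - 4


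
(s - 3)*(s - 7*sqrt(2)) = s^2 - 7*sqrt(2)*s - 3*s + 21*sqrt(2)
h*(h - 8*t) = h^2 - 8*h*t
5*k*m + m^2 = m*(5*k + m)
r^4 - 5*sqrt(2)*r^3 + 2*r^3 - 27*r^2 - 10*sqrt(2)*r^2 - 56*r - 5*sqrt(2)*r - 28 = (r + 1)^2*(r - 7*sqrt(2))*(r + 2*sqrt(2))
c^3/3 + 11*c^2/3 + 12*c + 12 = (c/3 + 1)*(c + 2)*(c + 6)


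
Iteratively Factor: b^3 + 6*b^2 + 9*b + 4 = (b + 4)*(b^2 + 2*b + 1) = (b + 1)*(b + 4)*(b + 1)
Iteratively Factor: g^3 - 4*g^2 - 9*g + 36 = (g - 3)*(g^2 - g - 12) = (g - 4)*(g - 3)*(g + 3)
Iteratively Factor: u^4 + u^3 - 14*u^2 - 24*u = (u - 4)*(u^3 + 5*u^2 + 6*u) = u*(u - 4)*(u^2 + 5*u + 6) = u*(u - 4)*(u + 2)*(u + 3)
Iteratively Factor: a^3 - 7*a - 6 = (a + 1)*(a^2 - a - 6) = (a - 3)*(a + 1)*(a + 2)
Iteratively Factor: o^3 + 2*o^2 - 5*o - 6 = (o + 3)*(o^2 - o - 2) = (o - 2)*(o + 3)*(o + 1)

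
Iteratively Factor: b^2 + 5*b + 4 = (b + 1)*(b + 4)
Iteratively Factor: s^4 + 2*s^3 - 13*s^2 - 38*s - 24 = (s - 4)*(s^3 + 6*s^2 + 11*s + 6) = (s - 4)*(s + 3)*(s^2 + 3*s + 2) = (s - 4)*(s + 2)*(s + 3)*(s + 1)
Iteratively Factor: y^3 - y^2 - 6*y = (y)*(y^2 - y - 6) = y*(y + 2)*(y - 3)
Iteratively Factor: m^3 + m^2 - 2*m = (m + 2)*(m^2 - m) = (m - 1)*(m + 2)*(m)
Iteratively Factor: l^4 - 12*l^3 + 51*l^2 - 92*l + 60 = (l - 2)*(l^3 - 10*l^2 + 31*l - 30) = (l - 5)*(l - 2)*(l^2 - 5*l + 6) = (l - 5)*(l - 3)*(l - 2)*(l - 2)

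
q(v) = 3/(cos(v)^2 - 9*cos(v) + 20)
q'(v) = 3*(2*sin(v)*cos(v) - 9*sin(v))/(cos(v)^2 - 9*cos(v) + 20)^2 = 3*(2*cos(v) - 9)*sin(v)/(cos(v)^2 - 9*cos(v) + 20)^2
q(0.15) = 0.25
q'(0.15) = -0.02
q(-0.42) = 0.24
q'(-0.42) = 0.06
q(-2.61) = 0.11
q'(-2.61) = 0.02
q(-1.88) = 0.13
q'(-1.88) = 0.05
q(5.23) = 0.19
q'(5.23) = 0.08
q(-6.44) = 0.25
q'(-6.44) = 0.02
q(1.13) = 0.18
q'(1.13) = -0.08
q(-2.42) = 0.11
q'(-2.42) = 0.03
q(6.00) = 0.24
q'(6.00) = 0.04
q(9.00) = 0.10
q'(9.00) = -0.02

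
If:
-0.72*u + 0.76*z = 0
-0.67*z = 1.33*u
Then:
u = 0.00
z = 0.00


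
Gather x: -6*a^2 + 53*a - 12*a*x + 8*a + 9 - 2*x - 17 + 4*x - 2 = -6*a^2 + 61*a + x*(2 - 12*a) - 10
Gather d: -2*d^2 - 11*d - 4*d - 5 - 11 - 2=-2*d^2 - 15*d - 18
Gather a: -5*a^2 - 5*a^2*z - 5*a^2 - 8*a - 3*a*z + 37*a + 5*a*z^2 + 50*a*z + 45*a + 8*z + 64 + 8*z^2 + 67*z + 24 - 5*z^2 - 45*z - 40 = a^2*(-5*z - 10) + a*(5*z^2 + 47*z + 74) + 3*z^2 + 30*z + 48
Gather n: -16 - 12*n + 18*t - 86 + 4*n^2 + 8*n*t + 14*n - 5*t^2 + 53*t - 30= 4*n^2 + n*(8*t + 2) - 5*t^2 + 71*t - 132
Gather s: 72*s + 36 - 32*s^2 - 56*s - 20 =-32*s^2 + 16*s + 16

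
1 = 1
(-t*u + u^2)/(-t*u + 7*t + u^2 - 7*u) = u/(u - 7)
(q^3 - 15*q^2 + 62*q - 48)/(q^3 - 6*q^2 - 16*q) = (q^2 - 7*q + 6)/(q*(q + 2))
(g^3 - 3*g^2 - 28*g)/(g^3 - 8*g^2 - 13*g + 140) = g/(g - 5)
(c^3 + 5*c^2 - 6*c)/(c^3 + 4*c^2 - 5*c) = (c + 6)/(c + 5)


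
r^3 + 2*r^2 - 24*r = r*(r - 4)*(r + 6)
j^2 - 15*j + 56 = (j - 8)*(j - 7)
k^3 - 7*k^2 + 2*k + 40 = (k - 5)*(k - 4)*(k + 2)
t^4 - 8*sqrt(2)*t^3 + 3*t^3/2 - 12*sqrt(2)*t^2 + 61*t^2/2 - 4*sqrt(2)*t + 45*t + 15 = (t + 1/2)*(t + 1)*(t - 5*sqrt(2))*(t - 3*sqrt(2))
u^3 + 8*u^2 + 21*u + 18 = (u + 2)*(u + 3)^2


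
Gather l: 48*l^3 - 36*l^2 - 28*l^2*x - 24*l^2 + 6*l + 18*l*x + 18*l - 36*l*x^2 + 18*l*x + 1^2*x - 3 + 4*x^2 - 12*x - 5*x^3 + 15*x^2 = 48*l^3 + l^2*(-28*x - 60) + l*(-36*x^2 + 36*x + 24) - 5*x^3 + 19*x^2 - 11*x - 3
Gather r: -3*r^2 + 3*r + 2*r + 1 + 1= -3*r^2 + 5*r + 2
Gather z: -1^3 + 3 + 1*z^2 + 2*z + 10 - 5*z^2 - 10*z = -4*z^2 - 8*z + 12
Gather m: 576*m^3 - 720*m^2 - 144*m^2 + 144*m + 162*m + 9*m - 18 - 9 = 576*m^3 - 864*m^2 + 315*m - 27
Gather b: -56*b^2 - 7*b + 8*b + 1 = -56*b^2 + b + 1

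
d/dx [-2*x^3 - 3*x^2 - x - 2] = -6*x^2 - 6*x - 1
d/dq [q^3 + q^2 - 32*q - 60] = 3*q^2 + 2*q - 32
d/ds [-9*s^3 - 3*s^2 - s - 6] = -27*s^2 - 6*s - 1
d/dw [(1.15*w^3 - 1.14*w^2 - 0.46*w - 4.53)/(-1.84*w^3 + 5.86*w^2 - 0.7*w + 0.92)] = (4.6414*w^4 - 3.3028*w^3 - 18.338*w^2 + 50.994*w - 3.5942)/(3.3856*w^6 - 21.5648*w^5 + 36.9156*w^4 - 11.5896*w^3 + 11.2724*w^2 - 1.288*w + 0.8464)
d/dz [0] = 0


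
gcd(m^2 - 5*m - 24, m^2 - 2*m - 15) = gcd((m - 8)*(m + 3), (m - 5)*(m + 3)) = m + 3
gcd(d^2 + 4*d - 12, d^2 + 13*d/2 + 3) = d + 6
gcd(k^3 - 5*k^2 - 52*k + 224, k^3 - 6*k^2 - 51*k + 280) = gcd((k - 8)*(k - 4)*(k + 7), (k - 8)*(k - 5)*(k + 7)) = k^2 - k - 56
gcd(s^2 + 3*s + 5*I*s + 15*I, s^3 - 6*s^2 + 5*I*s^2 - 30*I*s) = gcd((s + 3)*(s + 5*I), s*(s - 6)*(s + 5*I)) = s + 5*I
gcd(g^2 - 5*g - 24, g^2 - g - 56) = g - 8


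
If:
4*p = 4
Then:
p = 1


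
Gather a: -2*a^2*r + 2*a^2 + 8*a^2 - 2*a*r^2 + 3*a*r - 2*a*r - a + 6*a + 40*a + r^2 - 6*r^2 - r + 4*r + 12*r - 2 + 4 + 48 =a^2*(10 - 2*r) + a*(-2*r^2 + r + 45) - 5*r^2 + 15*r + 50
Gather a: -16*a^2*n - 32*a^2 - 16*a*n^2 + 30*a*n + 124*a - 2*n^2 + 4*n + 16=a^2*(-16*n - 32) + a*(-16*n^2 + 30*n + 124) - 2*n^2 + 4*n + 16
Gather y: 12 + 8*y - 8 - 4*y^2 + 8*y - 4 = -4*y^2 + 16*y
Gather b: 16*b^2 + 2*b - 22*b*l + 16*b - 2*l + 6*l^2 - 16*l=16*b^2 + b*(18 - 22*l) + 6*l^2 - 18*l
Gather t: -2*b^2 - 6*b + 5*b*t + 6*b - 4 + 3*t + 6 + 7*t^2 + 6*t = -2*b^2 + 7*t^2 + t*(5*b + 9) + 2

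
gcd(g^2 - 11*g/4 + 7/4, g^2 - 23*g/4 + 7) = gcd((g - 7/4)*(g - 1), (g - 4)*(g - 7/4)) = g - 7/4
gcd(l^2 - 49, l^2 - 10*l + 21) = l - 7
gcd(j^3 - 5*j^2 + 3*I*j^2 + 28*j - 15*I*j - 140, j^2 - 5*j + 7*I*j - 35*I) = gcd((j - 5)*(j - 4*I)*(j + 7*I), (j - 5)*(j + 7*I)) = j^2 + j*(-5 + 7*I) - 35*I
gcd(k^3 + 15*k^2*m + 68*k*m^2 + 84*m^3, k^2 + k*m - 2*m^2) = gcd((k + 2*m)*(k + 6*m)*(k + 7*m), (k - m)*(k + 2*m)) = k + 2*m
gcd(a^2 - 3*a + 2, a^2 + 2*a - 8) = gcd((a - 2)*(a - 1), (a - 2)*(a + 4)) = a - 2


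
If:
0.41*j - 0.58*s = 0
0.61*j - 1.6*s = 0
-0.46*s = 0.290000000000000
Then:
No Solution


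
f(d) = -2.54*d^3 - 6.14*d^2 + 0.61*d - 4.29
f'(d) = -7.62*d^2 - 12.28*d + 0.61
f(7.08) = -1209.18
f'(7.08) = -468.30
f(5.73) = -680.25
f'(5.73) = -319.94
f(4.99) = -469.73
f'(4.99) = -250.41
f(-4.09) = 64.29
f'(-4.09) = -76.63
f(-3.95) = 54.04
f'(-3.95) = -69.78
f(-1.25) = -9.69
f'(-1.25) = 4.05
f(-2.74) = 0.19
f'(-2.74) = -22.95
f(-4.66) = 116.57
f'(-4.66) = -107.64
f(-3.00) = 7.20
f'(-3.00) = -31.13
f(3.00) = -126.30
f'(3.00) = -104.81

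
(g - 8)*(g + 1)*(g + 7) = g^3 - 57*g - 56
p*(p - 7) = p^2 - 7*p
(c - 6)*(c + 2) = c^2 - 4*c - 12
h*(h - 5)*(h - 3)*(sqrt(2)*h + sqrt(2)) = sqrt(2)*h^4 - 7*sqrt(2)*h^3 + 7*sqrt(2)*h^2 + 15*sqrt(2)*h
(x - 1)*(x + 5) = x^2 + 4*x - 5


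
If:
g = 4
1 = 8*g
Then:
No Solution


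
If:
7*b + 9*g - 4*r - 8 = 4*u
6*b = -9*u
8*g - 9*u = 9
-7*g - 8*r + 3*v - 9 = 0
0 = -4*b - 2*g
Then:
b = -9/10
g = 9/5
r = -1/8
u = 3/5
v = 103/15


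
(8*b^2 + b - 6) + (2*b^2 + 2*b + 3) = 10*b^2 + 3*b - 3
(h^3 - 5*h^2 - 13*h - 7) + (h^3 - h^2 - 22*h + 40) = 2*h^3 - 6*h^2 - 35*h + 33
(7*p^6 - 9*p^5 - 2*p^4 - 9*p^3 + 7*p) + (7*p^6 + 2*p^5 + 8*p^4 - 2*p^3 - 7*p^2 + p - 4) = 14*p^6 - 7*p^5 + 6*p^4 - 11*p^3 - 7*p^2 + 8*p - 4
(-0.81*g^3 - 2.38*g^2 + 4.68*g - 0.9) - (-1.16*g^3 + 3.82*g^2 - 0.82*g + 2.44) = 0.35*g^3 - 6.2*g^2 + 5.5*g - 3.34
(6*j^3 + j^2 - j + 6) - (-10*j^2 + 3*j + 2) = 6*j^3 + 11*j^2 - 4*j + 4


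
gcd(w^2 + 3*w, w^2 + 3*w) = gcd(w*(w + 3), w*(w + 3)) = w^2 + 3*w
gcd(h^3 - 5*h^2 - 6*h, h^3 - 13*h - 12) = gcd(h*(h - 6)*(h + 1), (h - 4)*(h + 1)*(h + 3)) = h + 1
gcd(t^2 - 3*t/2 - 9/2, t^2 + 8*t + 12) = 1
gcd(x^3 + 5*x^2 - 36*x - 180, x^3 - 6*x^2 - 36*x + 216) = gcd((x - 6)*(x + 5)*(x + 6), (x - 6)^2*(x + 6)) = x^2 - 36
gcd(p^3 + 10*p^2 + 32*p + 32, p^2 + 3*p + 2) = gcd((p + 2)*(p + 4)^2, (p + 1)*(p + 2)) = p + 2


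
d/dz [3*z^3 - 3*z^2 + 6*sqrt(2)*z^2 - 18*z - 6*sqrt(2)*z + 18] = 9*z^2 - 6*z + 12*sqrt(2)*z - 18 - 6*sqrt(2)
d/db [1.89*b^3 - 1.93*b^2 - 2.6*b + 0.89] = 5.67*b^2 - 3.86*b - 2.6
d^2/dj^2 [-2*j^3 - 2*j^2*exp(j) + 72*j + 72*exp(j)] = -2*j^2*exp(j) - 8*j*exp(j) - 12*j + 68*exp(j)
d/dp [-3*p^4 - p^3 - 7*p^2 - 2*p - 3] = -12*p^3 - 3*p^2 - 14*p - 2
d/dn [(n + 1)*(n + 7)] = 2*n + 8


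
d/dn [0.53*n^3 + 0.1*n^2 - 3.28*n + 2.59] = 1.59*n^2 + 0.2*n - 3.28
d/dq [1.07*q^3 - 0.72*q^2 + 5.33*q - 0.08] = 3.21*q^2 - 1.44*q + 5.33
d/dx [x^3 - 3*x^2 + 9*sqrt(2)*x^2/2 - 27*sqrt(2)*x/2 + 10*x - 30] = 3*x^2 - 6*x + 9*sqrt(2)*x - 27*sqrt(2)/2 + 10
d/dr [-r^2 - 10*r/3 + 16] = -2*r - 10/3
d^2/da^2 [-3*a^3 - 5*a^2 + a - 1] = -18*a - 10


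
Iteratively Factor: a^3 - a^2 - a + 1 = (a + 1)*(a^2 - 2*a + 1) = (a - 1)*(a + 1)*(a - 1)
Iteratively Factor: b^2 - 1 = (b + 1)*(b - 1)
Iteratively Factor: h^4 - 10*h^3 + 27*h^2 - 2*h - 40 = (h - 2)*(h^3 - 8*h^2 + 11*h + 20) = (h - 5)*(h - 2)*(h^2 - 3*h - 4) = (h - 5)*(h - 2)*(h + 1)*(h - 4)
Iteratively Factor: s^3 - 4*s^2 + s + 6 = (s - 2)*(s^2 - 2*s - 3) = (s - 2)*(s + 1)*(s - 3)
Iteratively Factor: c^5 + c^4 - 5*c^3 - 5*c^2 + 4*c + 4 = (c + 1)*(c^4 - 5*c^2 + 4) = (c + 1)*(c + 2)*(c^3 - 2*c^2 - c + 2) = (c + 1)^2*(c + 2)*(c^2 - 3*c + 2) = (c - 2)*(c + 1)^2*(c + 2)*(c - 1)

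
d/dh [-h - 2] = -1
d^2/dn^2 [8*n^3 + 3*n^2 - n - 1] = 48*n + 6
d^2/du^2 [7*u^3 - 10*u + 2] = 42*u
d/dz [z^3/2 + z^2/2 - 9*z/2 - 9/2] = 3*z^2/2 + z - 9/2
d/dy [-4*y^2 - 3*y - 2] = -8*y - 3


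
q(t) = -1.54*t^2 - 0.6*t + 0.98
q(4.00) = -26.06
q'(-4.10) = 12.03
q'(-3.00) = 8.64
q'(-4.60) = 13.57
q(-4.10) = -22.45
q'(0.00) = -0.60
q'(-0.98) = 2.42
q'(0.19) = -1.19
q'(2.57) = -8.52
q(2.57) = -10.73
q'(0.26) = -1.40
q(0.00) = 0.98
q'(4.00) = -12.92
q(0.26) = 0.72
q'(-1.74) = 4.76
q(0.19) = 0.81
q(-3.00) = -11.08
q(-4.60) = -28.85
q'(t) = -3.08*t - 0.6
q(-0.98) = 0.09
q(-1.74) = -2.64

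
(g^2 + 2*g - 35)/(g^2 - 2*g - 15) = (g + 7)/(g + 3)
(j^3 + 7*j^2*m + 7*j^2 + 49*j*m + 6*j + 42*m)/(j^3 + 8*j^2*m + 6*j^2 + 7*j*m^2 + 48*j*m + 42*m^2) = (j + 1)/(j + m)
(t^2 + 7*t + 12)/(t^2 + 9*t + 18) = (t + 4)/(t + 6)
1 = 1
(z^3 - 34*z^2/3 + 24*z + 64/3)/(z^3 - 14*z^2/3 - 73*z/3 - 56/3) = (3*z^2 - 10*z - 8)/(3*z^2 + 10*z + 7)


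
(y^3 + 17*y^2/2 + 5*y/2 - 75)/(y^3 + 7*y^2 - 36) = (y^2 + 5*y/2 - 25/2)/(y^2 + y - 6)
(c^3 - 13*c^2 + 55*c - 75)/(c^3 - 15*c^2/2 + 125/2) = 2*(c - 3)/(2*c + 5)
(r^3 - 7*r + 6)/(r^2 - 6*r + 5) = (r^2 + r - 6)/(r - 5)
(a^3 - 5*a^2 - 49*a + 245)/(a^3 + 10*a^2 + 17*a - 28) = (a^2 - 12*a + 35)/(a^2 + 3*a - 4)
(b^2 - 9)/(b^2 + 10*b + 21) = (b - 3)/(b + 7)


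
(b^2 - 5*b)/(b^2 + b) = (b - 5)/(b + 1)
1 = 1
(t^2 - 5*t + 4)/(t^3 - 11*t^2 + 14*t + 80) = (t^2 - 5*t + 4)/(t^3 - 11*t^2 + 14*t + 80)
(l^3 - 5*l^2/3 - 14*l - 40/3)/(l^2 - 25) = (3*l^2 + 10*l + 8)/(3*(l + 5))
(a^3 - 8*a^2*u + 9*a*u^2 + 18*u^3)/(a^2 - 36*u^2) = (a^2 - 2*a*u - 3*u^2)/(a + 6*u)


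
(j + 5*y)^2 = j^2 + 10*j*y + 25*y^2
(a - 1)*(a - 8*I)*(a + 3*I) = a^3 - a^2 - 5*I*a^2 + 24*a + 5*I*a - 24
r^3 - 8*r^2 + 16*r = r*(r - 4)^2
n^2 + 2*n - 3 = (n - 1)*(n + 3)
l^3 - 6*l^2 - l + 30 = (l - 5)*(l - 3)*(l + 2)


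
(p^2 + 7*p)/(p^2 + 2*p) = (p + 7)/(p + 2)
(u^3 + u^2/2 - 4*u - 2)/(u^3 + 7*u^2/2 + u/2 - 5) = (2*u^2 - 3*u - 2)/(2*u^2 + 3*u - 5)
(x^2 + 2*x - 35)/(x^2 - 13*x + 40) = (x + 7)/(x - 8)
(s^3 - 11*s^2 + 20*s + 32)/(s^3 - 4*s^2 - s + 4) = (s - 8)/(s - 1)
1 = 1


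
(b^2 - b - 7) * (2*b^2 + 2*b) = 2*b^4 - 16*b^2 - 14*b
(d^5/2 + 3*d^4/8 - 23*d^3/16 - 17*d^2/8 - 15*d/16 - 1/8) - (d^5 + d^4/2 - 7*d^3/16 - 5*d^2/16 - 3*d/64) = -d^5/2 - d^4/8 - d^3 - 29*d^2/16 - 57*d/64 - 1/8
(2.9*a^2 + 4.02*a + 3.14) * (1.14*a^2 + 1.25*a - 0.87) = 3.306*a^4 + 8.2078*a^3 + 6.0816*a^2 + 0.427600000000001*a - 2.7318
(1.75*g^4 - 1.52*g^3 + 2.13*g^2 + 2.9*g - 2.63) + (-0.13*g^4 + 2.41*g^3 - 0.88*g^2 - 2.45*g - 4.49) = 1.62*g^4 + 0.89*g^3 + 1.25*g^2 + 0.45*g - 7.12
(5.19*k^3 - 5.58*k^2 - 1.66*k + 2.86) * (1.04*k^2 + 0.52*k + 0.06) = 5.3976*k^5 - 3.1044*k^4 - 4.3166*k^3 + 1.7764*k^2 + 1.3876*k + 0.1716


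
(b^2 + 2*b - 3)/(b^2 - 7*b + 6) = (b + 3)/(b - 6)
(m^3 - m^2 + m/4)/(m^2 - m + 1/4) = m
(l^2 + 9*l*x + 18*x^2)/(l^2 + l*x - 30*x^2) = (-l - 3*x)/(-l + 5*x)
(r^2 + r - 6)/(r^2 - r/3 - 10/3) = 3*(r + 3)/(3*r + 5)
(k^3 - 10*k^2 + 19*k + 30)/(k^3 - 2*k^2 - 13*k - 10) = (k - 6)/(k + 2)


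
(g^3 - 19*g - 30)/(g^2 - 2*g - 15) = g + 2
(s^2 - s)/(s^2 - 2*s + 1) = s/(s - 1)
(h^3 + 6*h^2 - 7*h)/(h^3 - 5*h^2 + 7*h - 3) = h*(h + 7)/(h^2 - 4*h + 3)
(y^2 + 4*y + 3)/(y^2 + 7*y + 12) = (y + 1)/(y + 4)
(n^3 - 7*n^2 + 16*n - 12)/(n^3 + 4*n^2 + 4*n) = (n^3 - 7*n^2 + 16*n - 12)/(n*(n^2 + 4*n + 4))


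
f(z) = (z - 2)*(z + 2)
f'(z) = 2*z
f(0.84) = -3.29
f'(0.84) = 1.68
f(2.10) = 0.41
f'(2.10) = 4.20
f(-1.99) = -0.04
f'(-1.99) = -3.98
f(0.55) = -3.70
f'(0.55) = 1.10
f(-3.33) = 7.09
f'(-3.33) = -6.66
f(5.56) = 26.91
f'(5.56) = 11.12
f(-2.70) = 3.29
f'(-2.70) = -5.40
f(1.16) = -2.65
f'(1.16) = 2.32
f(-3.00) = 5.00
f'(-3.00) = -6.00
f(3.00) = 5.00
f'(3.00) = 6.00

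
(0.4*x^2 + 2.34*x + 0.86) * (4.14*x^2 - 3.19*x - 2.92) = 1.656*x^4 + 8.4116*x^3 - 5.0722*x^2 - 9.5762*x - 2.5112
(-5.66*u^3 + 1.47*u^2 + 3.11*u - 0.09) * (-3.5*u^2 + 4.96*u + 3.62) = 19.81*u^5 - 33.2186*u^4 - 24.083*u^3 + 21.062*u^2 + 10.8118*u - 0.3258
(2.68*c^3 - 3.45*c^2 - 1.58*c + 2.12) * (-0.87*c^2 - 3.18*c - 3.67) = -2.3316*c^5 - 5.5209*c^4 + 2.51*c^3 + 15.8415*c^2 - 0.943000000000001*c - 7.7804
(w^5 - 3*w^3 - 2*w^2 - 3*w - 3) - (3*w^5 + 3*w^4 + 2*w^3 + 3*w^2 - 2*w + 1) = -2*w^5 - 3*w^4 - 5*w^3 - 5*w^2 - w - 4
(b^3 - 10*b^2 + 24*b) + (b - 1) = b^3 - 10*b^2 + 25*b - 1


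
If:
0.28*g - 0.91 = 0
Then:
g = 3.25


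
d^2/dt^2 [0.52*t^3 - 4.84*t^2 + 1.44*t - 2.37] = 3.12*t - 9.68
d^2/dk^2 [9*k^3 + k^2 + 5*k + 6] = 54*k + 2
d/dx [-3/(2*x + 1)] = 6/(2*x + 1)^2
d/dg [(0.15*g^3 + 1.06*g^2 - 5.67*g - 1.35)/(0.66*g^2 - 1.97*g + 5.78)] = (0.099*g^4 - 0.591*g^3 + 4.255*g^2 + 14.0356*g - 35.4321)/(0.4356*g^4 - 2.6004*g^3 + 11.5105*g^2 - 22.7732*g + 33.4084)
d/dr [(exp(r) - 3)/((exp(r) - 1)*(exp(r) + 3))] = (-exp(2*r) + 6*exp(r) + 3)*exp(r)/(exp(4*r) + 4*exp(3*r) - 2*exp(2*r) - 12*exp(r) + 9)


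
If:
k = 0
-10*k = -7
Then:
No Solution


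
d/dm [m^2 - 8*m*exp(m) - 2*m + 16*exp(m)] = -8*m*exp(m) + 2*m + 8*exp(m) - 2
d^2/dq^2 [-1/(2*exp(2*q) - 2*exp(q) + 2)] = (-(2*exp(q) - 1)^2*exp(q) + (4*exp(q) - 1)*(exp(2*q) - exp(q) + 1)/2)*exp(q)/(exp(2*q) - exp(q) + 1)^3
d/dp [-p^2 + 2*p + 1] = 2 - 2*p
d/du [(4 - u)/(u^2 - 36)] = (-u^2 + 2*u*(u - 4) + 36)/(u^2 - 36)^2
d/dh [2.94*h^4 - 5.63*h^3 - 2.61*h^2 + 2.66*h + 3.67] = 11.76*h^3 - 16.89*h^2 - 5.22*h + 2.66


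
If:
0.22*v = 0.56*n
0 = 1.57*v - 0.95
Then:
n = 0.24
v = 0.61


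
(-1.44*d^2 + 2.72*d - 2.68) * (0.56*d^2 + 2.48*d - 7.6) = -0.8064*d^4 - 2.048*d^3 + 16.1888*d^2 - 27.3184*d + 20.368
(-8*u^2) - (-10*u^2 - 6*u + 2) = 2*u^2 + 6*u - 2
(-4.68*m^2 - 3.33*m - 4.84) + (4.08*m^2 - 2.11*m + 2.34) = -0.6*m^2 - 5.44*m - 2.5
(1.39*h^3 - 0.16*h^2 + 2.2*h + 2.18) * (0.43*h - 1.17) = 0.5977*h^4 - 1.6951*h^3 + 1.1332*h^2 - 1.6366*h - 2.5506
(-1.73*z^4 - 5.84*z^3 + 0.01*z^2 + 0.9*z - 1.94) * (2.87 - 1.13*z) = 1.9549*z^5 + 1.6341*z^4 - 16.7721*z^3 - 0.9883*z^2 + 4.7752*z - 5.5678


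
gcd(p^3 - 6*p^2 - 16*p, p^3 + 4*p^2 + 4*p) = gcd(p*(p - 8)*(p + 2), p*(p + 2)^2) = p^2 + 2*p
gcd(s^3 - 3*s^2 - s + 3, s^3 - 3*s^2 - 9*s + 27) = s - 3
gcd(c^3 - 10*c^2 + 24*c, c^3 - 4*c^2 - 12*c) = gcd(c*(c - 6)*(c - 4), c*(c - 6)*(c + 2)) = c^2 - 6*c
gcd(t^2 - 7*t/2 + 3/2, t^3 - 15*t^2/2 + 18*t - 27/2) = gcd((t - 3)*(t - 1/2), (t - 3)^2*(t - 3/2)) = t - 3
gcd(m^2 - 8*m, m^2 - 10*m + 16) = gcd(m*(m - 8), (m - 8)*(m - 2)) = m - 8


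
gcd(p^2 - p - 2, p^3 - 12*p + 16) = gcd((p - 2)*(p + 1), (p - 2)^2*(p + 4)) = p - 2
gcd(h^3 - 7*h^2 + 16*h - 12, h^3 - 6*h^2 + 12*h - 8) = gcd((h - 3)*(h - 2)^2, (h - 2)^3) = h^2 - 4*h + 4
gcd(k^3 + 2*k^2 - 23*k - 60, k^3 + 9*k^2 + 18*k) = k + 3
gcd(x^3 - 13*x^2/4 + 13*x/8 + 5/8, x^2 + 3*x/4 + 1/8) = x + 1/4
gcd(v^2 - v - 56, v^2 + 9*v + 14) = v + 7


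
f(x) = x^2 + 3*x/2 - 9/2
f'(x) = 2*x + 3/2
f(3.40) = 12.16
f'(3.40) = 8.30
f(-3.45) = 2.23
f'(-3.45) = -5.40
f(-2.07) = -3.32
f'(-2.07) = -2.64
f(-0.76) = -5.06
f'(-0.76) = -0.02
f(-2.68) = -1.34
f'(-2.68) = -3.86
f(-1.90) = -3.74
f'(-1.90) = -2.30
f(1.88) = 1.85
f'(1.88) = 5.26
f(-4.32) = 7.68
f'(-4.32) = -7.14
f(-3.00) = 0.00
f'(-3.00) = -4.50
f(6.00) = 40.50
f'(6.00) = 13.50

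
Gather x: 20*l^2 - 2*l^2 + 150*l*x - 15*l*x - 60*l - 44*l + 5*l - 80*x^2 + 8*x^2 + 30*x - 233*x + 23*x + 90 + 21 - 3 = 18*l^2 - 99*l - 72*x^2 + x*(135*l - 180) + 108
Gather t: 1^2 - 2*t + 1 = 2 - 2*t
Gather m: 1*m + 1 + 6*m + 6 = 7*m + 7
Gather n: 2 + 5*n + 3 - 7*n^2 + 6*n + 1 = -7*n^2 + 11*n + 6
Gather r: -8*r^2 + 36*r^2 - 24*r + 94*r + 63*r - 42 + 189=28*r^2 + 133*r + 147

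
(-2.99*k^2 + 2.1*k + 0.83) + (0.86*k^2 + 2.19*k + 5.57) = -2.13*k^2 + 4.29*k + 6.4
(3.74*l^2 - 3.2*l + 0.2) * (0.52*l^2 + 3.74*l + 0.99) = 1.9448*l^4 + 12.3236*l^3 - 8.1614*l^2 - 2.42*l + 0.198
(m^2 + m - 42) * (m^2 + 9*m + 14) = m^4 + 10*m^3 - 19*m^2 - 364*m - 588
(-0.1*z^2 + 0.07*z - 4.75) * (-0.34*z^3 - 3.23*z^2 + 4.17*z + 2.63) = 0.034*z^5 + 0.2992*z^4 + 0.9719*z^3 + 15.3714*z^2 - 19.6234*z - 12.4925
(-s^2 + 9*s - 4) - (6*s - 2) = -s^2 + 3*s - 2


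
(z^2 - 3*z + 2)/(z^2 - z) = (z - 2)/z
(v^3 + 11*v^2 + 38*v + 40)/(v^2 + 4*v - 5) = (v^2 + 6*v + 8)/(v - 1)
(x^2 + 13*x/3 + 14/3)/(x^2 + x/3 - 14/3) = (x + 2)/(x - 2)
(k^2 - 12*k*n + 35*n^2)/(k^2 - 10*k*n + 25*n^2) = (k - 7*n)/(k - 5*n)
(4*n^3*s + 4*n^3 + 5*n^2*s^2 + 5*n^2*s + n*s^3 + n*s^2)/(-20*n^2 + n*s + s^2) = n*(4*n^2*s + 4*n^2 + 5*n*s^2 + 5*n*s + s^3 + s^2)/(-20*n^2 + n*s + s^2)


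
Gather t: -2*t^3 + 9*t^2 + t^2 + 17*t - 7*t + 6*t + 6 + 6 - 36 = -2*t^3 + 10*t^2 + 16*t - 24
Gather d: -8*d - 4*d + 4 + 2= 6 - 12*d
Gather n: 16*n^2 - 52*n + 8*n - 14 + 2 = 16*n^2 - 44*n - 12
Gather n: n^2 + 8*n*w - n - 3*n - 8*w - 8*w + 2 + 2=n^2 + n*(8*w - 4) - 16*w + 4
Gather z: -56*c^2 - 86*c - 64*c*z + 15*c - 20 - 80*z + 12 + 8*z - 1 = -56*c^2 - 71*c + z*(-64*c - 72) - 9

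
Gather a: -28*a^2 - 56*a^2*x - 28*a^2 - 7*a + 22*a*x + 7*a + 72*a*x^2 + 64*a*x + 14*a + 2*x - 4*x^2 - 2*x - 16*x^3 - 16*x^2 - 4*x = a^2*(-56*x - 56) + a*(72*x^2 + 86*x + 14) - 16*x^3 - 20*x^2 - 4*x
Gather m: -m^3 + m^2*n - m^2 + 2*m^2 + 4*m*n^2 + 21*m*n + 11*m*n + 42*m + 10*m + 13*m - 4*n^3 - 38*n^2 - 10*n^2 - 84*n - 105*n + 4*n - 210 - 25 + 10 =-m^3 + m^2*(n + 1) + m*(4*n^2 + 32*n + 65) - 4*n^3 - 48*n^2 - 185*n - 225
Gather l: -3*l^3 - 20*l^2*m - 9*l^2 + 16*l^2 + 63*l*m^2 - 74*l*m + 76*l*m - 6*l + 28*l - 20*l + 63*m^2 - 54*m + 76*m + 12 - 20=-3*l^3 + l^2*(7 - 20*m) + l*(63*m^2 + 2*m + 2) + 63*m^2 + 22*m - 8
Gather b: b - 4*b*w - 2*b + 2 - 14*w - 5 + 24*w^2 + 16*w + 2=b*(-4*w - 1) + 24*w^2 + 2*w - 1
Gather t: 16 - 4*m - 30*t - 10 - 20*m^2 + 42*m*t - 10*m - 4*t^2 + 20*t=-20*m^2 - 14*m - 4*t^2 + t*(42*m - 10) + 6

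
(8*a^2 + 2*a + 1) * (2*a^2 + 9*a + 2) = 16*a^4 + 76*a^3 + 36*a^2 + 13*a + 2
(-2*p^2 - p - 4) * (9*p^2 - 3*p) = -18*p^4 - 3*p^3 - 33*p^2 + 12*p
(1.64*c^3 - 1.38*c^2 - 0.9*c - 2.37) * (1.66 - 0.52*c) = -0.8528*c^4 + 3.44*c^3 - 1.8228*c^2 - 0.2616*c - 3.9342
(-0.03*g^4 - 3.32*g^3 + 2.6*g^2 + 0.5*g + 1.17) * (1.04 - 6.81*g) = 0.2043*g^5 + 22.578*g^4 - 21.1588*g^3 - 0.701*g^2 - 7.4477*g + 1.2168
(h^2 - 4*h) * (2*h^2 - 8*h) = 2*h^4 - 16*h^3 + 32*h^2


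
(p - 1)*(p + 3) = p^2 + 2*p - 3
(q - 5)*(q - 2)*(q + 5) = q^3 - 2*q^2 - 25*q + 50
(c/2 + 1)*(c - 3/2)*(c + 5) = c^3/2 + 11*c^2/4 - c/4 - 15/2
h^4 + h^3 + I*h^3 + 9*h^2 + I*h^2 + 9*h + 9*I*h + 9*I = (h - 3*I)*(h + 3*I)*(-I*h + 1)*(I*h + I)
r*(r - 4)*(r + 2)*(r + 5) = r^4 + 3*r^3 - 18*r^2 - 40*r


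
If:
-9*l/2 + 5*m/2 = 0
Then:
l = 5*m/9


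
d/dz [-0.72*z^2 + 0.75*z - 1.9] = 0.75 - 1.44*z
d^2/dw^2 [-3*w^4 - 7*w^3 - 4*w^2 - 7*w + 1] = -36*w^2 - 42*w - 8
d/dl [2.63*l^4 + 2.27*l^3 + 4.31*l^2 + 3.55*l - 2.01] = 10.52*l^3 + 6.81*l^2 + 8.62*l + 3.55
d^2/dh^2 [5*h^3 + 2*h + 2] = 30*h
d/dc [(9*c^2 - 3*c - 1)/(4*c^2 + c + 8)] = (21*c^2 + 152*c - 23)/(16*c^4 + 8*c^3 + 65*c^2 + 16*c + 64)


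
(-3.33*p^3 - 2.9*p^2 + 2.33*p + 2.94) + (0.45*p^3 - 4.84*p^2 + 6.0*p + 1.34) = -2.88*p^3 - 7.74*p^2 + 8.33*p + 4.28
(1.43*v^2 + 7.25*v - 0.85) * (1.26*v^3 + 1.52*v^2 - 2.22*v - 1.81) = 1.8018*v^5 + 11.3086*v^4 + 6.7744*v^3 - 19.9753*v^2 - 11.2355*v + 1.5385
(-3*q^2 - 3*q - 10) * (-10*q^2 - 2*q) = 30*q^4 + 36*q^3 + 106*q^2 + 20*q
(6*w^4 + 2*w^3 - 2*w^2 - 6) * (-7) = -42*w^4 - 14*w^3 + 14*w^2 + 42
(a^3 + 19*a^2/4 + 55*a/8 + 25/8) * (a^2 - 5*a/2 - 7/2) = a^5 + 9*a^4/4 - 17*a^3/2 - 491*a^2/16 - 255*a/8 - 175/16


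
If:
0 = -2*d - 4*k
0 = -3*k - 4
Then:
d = 8/3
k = -4/3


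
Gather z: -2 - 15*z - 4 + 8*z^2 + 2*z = 8*z^2 - 13*z - 6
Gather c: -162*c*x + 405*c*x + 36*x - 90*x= 243*c*x - 54*x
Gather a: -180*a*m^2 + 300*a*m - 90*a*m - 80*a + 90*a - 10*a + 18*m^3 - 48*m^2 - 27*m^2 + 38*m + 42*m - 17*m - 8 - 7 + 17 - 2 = a*(-180*m^2 + 210*m) + 18*m^3 - 75*m^2 + 63*m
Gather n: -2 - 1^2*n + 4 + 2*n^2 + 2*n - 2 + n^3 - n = n^3 + 2*n^2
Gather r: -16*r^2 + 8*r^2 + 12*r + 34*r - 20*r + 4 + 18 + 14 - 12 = -8*r^2 + 26*r + 24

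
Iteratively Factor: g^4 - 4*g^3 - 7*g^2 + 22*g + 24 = (g + 2)*(g^3 - 6*g^2 + 5*g + 12) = (g - 3)*(g + 2)*(g^2 - 3*g - 4) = (g - 4)*(g - 3)*(g + 2)*(g + 1)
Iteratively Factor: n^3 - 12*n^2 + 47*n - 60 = (n - 3)*(n^2 - 9*n + 20) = (n - 5)*(n - 3)*(n - 4)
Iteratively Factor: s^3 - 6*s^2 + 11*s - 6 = (s - 2)*(s^2 - 4*s + 3) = (s - 2)*(s - 1)*(s - 3)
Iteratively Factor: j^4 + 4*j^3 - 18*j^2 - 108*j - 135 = (j + 3)*(j^3 + j^2 - 21*j - 45) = (j - 5)*(j + 3)*(j^2 + 6*j + 9) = (j - 5)*(j + 3)^2*(j + 3)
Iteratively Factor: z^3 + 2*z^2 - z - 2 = (z + 1)*(z^2 + z - 2) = (z + 1)*(z + 2)*(z - 1)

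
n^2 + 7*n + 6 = (n + 1)*(n + 6)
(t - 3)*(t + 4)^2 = t^3 + 5*t^2 - 8*t - 48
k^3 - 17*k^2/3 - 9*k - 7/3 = (k - 7)*(k + 1/3)*(k + 1)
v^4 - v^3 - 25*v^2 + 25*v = v*(v - 5)*(v - 1)*(v + 5)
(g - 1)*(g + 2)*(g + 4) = g^3 + 5*g^2 + 2*g - 8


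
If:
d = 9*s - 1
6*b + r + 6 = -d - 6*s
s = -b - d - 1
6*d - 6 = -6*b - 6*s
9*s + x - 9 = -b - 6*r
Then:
No Solution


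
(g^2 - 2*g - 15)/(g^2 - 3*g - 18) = (g - 5)/(g - 6)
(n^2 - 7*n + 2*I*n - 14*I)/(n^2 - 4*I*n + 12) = (n - 7)/(n - 6*I)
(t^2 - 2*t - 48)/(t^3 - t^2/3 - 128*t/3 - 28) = 3*(t - 8)/(3*t^2 - 19*t - 14)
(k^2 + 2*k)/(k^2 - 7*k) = (k + 2)/(k - 7)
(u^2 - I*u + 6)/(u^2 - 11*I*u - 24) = (u + 2*I)/(u - 8*I)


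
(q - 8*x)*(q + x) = q^2 - 7*q*x - 8*x^2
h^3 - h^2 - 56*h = h*(h - 8)*(h + 7)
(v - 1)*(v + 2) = v^2 + v - 2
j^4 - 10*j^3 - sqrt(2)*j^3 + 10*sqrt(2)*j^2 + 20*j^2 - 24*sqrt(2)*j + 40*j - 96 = (j - 6)*(j - 4)*(j - 2*sqrt(2))*(j + sqrt(2))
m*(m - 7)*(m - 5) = m^3 - 12*m^2 + 35*m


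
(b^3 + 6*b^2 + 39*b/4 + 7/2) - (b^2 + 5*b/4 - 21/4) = b^3 + 5*b^2 + 17*b/2 + 35/4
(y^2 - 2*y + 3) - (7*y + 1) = y^2 - 9*y + 2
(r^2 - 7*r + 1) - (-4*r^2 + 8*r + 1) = 5*r^2 - 15*r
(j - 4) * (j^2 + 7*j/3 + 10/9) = j^3 - 5*j^2/3 - 74*j/9 - 40/9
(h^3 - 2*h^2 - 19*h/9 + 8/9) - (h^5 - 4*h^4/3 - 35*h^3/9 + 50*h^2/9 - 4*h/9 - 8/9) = -h^5 + 4*h^4/3 + 44*h^3/9 - 68*h^2/9 - 5*h/3 + 16/9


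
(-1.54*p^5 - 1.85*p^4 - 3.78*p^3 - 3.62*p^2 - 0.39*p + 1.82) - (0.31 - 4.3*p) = -1.54*p^5 - 1.85*p^4 - 3.78*p^3 - 3.62*p^2 + 3.91*p + 1.51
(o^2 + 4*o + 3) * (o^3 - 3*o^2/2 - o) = o^5 + 5*o^4/2 - 4*o^3 - 17*o^2/2 - 3*o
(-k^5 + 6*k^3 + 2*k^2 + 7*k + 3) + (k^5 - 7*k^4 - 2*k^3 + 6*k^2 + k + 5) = -7*k^4 + 4*k^3 + 8*k^2 + 8*k + 8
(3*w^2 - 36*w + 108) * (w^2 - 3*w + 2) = 3*w^4 - 45*w^3 + 222*w^2 - 396*w + 216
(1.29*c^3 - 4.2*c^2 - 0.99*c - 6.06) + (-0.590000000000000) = 1.29*c^3 - 4.2*c^2 - 0.99*c - 6.65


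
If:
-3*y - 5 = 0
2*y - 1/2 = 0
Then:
No Solution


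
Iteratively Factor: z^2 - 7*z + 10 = (z - 2)*(z - 5)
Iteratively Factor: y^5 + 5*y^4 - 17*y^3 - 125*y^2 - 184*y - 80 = (y - 5)*(y^4 + 10*y^3 + 33*y^2 + 40*y + 16) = (y - 5)*(y + 1)*(y^3 + 9*y^2 + 24*y + 16) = (y - 5)*(y + 1)^2*(y^2 + 8*y + 16) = (y - 5)*(y + 1)^2*(y + 4)*(y + 4)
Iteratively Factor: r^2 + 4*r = (r)*(r + 4)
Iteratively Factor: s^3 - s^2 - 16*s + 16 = (s - 4)*(s^2 + 3*s - 4) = (s - 4)*(s - 1)*(s + 4)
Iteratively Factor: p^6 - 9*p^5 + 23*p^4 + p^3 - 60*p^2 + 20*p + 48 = (p - 2)*(p^5 - 7*p^4 + 9*p^3 + 19*p^2 - 22*p - 24) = (p - 4)*(p - 2)*(p^4 - 3*p^3 - 3*p^2 + 7*p + 6) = (p - 4)*(p - 2)*(p + 1)*(p^3 - 4*p^2 + p + 6) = (p - 4)*(p - 3)*(p - 2)*(p + 1)*(p^2 - p - 2) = (p - 4)*(p - 3)*(p - 2)*(p + 1)^2*(p - 2)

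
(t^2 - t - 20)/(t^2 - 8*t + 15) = (t + 4)/(t - 3)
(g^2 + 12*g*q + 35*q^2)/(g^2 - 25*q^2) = (-g - 7*q)/(-g + 5*q)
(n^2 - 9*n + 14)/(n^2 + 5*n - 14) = (n - 7)/(n + 7)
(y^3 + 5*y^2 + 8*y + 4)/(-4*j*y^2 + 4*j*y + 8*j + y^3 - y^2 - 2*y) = (y^2 + 4*y + 4)/(-4*j*y + 8*j + y^2 - 2*y)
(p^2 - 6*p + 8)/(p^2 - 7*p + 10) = (p - 4)/(p - 5)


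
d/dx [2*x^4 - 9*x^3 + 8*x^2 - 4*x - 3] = 8*x^3 - 27*x^2 + 16*x - 4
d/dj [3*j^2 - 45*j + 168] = 6*j - 45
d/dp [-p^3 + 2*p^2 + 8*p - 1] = -3*p^2 + 4*p + 8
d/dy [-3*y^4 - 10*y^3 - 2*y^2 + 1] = 2*y*(-6*y^2 - 15*y - 2)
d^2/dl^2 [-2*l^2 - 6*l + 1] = -4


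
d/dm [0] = 0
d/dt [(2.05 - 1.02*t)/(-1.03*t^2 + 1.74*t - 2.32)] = (-1.0506*t^2 + 4.223*t - 1.2006)/(1.0609*t^4 - 3.5844*t^3 + 7.8068*t^2 - 8.0736*t + 5.3824)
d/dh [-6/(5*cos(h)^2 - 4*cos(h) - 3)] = 12*(2 - 5*cos(h))*sin(h)/(-5*cos(h)^2 + 4*cos(h) + 3)^2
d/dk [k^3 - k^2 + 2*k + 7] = 3*k^2 - 2*k + 2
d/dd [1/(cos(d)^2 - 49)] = 2*sin(d)*cos(d)/(cos(d)^2 - 49)^2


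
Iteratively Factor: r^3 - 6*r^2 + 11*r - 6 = (r - 3)*(r^2 - 3*r + 2) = (r - 3)*(r - 2)*(r - 1)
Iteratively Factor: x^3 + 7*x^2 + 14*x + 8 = (x + 4)*(x^2 + 3*x + 2) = (x + 1)*(x + 4)*(x + 2)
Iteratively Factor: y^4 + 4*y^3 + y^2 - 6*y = (y)*(y^3 + 4*y^2 + y - 6) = y*(y - 1)*(y^2 + 5*y + 6) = y*(y - 1)*(y + 2)*(y + 3)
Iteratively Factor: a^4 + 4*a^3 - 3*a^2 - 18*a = (a - 2)*(a^3 + 6*a^2 + 9*a) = (a - 2)*(a + 3)*(a^2 + 3*a) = (a - 2)*(a + 3)^2*(a)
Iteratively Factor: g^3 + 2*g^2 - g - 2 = (g + 2)*(g^2 - 1) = (g + 1)*(g + 2)*(g - 1)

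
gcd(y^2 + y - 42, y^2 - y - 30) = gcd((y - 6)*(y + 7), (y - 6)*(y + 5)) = y - 6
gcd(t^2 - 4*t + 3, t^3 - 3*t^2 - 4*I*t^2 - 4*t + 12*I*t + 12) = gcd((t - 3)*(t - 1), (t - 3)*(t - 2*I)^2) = t - 3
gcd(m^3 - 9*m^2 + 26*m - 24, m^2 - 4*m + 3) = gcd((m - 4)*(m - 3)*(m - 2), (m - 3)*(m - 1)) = m - 3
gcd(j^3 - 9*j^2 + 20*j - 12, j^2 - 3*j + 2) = j^2 - 3*j + 2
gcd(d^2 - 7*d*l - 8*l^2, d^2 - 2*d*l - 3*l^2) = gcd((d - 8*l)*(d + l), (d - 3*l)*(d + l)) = d + l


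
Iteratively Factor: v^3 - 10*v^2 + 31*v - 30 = (v - 2)*(v^2 - 8*v + 15) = (v - 3)*(v - 2)*(v - 5)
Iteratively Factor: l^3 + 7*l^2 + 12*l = (l + 3)*(l^2 + 4*l) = (l + 3)*(l + 4)*(l)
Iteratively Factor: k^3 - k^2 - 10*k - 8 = (k + 2)*(k^2 - 3*k - 4) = (k + 1)*(k + 2)*(k - 4)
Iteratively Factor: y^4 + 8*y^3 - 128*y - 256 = (y - 4)*(y^3 + 12*y^2 + 48*y + 64) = (y - 4)*(y + 4)*(y^2 + 8*y + 16) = (y - 4)*(y + 4)^2*(y + 4)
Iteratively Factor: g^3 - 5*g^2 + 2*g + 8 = (g + 1)*(g^2 - 6*g + 8) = (g - 2)*(g + 1)*(g - 4)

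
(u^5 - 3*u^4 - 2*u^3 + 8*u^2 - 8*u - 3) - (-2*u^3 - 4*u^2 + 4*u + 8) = u^5 - 3*u^4 + 12*u^2 - 12*u - 11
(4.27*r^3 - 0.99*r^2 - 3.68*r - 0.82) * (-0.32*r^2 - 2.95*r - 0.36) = -1.3664*r^5 - 12.2797*r^4 + 2.5609*r^3 + 11.4748*r^2 + 3.7438*r + 0.2952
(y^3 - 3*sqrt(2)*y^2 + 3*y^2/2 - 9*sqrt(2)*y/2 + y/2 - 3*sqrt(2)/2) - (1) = y^3 - 3*sqrt(2)*y^2 + 3*y^2/2 - 9*sqrt(2)*y/2 + y/2 - 3*sqrt(2)/2 - 1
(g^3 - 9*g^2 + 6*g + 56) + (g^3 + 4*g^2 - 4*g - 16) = 2*g^3 - 5*g^2 + 2*g + 40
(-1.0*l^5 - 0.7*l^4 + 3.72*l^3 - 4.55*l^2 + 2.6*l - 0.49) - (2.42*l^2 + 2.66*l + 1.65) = -1.0*l^5 - 0.7*l^4 + 3.72*l^3 - 6.97*l^2 - 0.0600000000000001*l - 2.14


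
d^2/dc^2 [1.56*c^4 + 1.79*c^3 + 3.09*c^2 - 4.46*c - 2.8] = 18.72*c^2 + 10.74*c + 6.18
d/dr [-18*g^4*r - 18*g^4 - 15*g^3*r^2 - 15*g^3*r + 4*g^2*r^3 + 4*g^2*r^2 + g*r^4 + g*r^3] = g*(-18*g^3 - 30*g^2*r - 15*g^2 + 12*g*r^2 + 8*g*r + 4*r^3 + 3*r^2)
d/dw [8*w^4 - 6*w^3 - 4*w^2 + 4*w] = 32*w^3 - 18*w^2 - 8*w + 4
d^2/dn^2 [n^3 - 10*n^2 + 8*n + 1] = 6*n - 20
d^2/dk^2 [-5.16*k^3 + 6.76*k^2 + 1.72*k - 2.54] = 13.52 - 30.96*k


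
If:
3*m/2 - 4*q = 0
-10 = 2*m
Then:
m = -5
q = -15/8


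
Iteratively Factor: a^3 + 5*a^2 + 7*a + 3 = (a + 1)*(a^2 + 4*a + 3) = (a + 1)^2*(a + 3)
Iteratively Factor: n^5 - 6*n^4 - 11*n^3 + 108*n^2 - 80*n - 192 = (n - 3)*(n^4 - 3*n^3 - 20*n^2 + 48*n + 64) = (n - 4)*(n - 3)*(n^3 + n^2 - 16*n - 16) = (n - 4)*(n - 3)*(n + 4)*(n^2 - 3*n - 4) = (n - 4)*(n - 3)*(n + 1)*(n + 4)*(n - 4)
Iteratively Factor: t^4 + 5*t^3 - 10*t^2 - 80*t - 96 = (t + 3)*(t^3 + 2*t^2 - 16*t - 32) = (t + 3)*(t + 4)*(t^2 - 2*t - 8) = (t + 2)*(t + 3)*(t + 4)*(t - 4)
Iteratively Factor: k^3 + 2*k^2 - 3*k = (k)*(k^2 + 2*k - 3) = k*(k + 3)*(k - 1)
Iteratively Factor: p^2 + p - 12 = (p - 3)*(p + 4)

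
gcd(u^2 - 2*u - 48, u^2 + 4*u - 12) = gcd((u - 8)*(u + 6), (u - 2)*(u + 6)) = u + 6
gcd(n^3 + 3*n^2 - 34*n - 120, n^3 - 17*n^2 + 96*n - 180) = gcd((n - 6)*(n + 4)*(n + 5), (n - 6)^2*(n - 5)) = n - 6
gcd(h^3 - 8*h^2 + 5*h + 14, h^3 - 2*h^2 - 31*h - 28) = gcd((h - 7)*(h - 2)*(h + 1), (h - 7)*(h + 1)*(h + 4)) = h^2 - 6*h - 7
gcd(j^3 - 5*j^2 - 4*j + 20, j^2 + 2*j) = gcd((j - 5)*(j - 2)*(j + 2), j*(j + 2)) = j + 2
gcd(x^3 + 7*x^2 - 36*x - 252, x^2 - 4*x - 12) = x - 6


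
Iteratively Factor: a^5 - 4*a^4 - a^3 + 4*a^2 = (a - 1)*(a^4 - 3*a^3 - 4*a^2) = a*(a - 1)*(a^3 - 3*a^2 - 4*a) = a*(a - 1)*(a + 1)*(a^2 - 4*a) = a^2*(a - 1)*(a + 1)*(a - 4)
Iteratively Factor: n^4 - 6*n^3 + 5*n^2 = (n - 1)*(n^3 - 5*n^2) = n*(n - 1)*(n^2 - 5*n) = n*(n - 5)*(n - 1)*(n)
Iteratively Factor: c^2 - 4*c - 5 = (c - 5)*(c + 1)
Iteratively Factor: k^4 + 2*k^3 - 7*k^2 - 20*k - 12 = (k + 1)*(k^3 + k^2 - 8*k - 12) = (k - 3)*(k + 1)*(k^2 + 4*k + 4) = (k - 3)*(k + 1)*(k + 2)*(k + 2)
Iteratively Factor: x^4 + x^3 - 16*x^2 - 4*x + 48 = (x - 2)*(x^3 + 3*x^2 - 10*x - 24) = (x - 2)*(x + 2)*(x^2 + x - 12) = (x - 3)*(x - 2)*(x + 2)*(x + 4)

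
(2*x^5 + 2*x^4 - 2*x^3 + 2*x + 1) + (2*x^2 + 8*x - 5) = 2*x^5 + 2*x^4 - 2*x^3 + 2*x^2 + 10*x - 4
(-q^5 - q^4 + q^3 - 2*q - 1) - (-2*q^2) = -q^5 - q^4 + q^3 + 2*q^2 - 2*q - 1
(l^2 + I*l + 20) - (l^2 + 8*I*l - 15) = -7*I*l + 35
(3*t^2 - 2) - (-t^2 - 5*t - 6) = 4*t^2 + 5*t + 4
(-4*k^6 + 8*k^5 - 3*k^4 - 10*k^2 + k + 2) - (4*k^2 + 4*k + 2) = -4*k^6 + 8*k^5 - 3*k^4 - 14*k^2 - 3*k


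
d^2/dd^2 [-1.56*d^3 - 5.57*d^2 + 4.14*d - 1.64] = -9.36*d - 11.14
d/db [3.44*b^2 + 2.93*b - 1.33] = 6.88*b + 2.93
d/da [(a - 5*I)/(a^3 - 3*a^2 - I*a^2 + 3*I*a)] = (a*(a^2 - 3*a - I*a + 3*I) - (a - 5*I)*(3*a^2 - 6*a - 2*I*a + 3*I))/(a^2*(a^2 - 3*a - I*a + 3*I)^2)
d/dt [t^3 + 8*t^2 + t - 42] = 3*t^2 + 16*t + 1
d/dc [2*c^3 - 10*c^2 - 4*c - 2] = 6*c^2 - 20*c - 4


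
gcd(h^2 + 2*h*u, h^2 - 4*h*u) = h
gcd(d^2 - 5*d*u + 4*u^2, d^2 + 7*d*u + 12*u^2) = 1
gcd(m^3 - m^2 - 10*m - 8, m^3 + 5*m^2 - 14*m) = 1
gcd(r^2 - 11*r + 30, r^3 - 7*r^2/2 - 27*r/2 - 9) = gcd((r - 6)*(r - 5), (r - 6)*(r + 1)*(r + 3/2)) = r - 6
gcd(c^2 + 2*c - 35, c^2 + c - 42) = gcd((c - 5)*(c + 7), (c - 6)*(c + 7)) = c + 7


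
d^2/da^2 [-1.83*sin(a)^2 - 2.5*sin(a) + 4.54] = 2.5*sin(a) - 3.66*cos(2*a)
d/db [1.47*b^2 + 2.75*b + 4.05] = 2.94*b + 2.75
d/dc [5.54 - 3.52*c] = -3.52000000000000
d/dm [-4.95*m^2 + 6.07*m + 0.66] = 6.07 - 9.9*m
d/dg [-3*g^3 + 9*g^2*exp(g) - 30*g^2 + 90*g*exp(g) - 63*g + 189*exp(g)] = 9*g^2*exp(g) - 9*g^2 + 108*g*exp(g) - 60*g + 279*exp(g) - 63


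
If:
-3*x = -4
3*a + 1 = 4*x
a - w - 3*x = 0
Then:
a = 13/9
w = -23/9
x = 4/3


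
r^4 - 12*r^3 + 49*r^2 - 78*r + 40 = (r - 5)*(r - 4)*(r - 2)*(r - 1)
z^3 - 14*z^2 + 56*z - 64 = (z - 8)*(z - 4)*(z - 2)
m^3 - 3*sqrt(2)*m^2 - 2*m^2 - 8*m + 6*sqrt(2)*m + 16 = (m - 2)*(m - 4*sqrt(2))*(m + sqrt(2))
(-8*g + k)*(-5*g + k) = 40*g^2 - 13*g*k + k^2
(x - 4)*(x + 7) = x^2 + 3*x - 28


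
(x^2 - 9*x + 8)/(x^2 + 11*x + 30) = (x^2 - 9*x + 8)/(x^2 + 11*x + 30)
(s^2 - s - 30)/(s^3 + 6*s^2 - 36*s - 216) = (s + 5)/(s^2 + 12*s + 36)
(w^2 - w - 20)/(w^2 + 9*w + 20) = (w - 5)/(w + 5)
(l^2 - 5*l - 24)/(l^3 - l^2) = (l^2 - 5*l - 24)/(l^2*(l - 1))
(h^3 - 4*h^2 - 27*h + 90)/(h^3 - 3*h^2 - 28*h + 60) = (h - 3)/(h - 2)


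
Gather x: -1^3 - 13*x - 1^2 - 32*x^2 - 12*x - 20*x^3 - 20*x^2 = -20*x^3 - 52*x^2 - 25*x - 2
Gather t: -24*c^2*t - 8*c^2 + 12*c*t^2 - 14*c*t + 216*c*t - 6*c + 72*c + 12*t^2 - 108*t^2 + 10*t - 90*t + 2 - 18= -8*c^2 + 66*c + t^2*(12*c - 96) + t*(-24*c^2 + 202*c - 80) - 16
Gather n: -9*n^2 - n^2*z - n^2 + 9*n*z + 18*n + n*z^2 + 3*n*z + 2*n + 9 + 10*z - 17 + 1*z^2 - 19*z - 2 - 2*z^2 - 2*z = n^2*(-z - 10) + n*(z^2 + 12*z + 20) - z^2 - 11*z - 10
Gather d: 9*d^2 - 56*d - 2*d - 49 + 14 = 9*d^2 - 58*d - 35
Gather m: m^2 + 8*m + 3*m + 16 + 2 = m^2 + 11*m + 18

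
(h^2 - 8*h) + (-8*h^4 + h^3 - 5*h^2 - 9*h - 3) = -8*h^4 + h^3 - 4*h^2 - 17*h - 3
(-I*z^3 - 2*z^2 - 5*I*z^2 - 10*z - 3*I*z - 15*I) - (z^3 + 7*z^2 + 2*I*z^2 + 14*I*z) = -z^3 - I*z^3 - 9*z^2 - 7*I*z^2 - 10*z - 17*I*z - 15*I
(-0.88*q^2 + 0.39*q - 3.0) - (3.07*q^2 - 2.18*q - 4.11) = -3.95*q^2 + 2.57*q + 1.11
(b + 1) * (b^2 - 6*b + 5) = b^3 - 5*b^2 - b + 5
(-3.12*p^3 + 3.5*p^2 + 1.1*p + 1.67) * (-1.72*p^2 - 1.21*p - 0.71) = 5.3664*p^5 - 2.2448*p^4 - 3.9118*p^3 - 6.6884*p^2 - 2.8017*p - 1.1857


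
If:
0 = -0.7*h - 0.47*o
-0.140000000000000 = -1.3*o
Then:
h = -0.07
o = 0.11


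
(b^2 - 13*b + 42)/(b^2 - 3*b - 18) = (b - 7)/(b + 3)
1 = 1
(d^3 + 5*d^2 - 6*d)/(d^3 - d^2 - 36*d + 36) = d/(d - 6)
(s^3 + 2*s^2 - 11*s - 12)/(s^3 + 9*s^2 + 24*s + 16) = (s - 3)/(s + 4)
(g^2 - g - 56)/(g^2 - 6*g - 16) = (g + 7)/(g + 2)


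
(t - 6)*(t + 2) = t^2 - 4*t - 12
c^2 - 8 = (c - 2*sqrt(2))*(c + 2*sqrt(2))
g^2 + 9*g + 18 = (g + 3)*(g + 6)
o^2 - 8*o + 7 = (o - 7)*(o - 1)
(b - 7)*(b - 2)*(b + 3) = b^3 - 6*b^2 - 13*b + 42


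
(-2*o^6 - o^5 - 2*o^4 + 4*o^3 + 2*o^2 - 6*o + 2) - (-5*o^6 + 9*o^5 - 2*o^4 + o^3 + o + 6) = 3*o^6 - 10*o^5 + 3*o^3 + 2*o^2 - 7*o - 4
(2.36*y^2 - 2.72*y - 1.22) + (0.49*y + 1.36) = 2.36*y^2 - 2.23*y + 0.14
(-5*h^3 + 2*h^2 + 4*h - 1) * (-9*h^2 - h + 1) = 45*h^5 - 13*h^4 - 43*h^3 + 7*h^2 + 5*h - 1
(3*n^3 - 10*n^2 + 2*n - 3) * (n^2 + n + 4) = 3*n^5 - 7*n^4 + 4*n^3 - 41*n^2 + 5*n - 12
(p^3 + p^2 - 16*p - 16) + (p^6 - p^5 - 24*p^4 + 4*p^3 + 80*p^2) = p^6 - p^5 - 24*p^4 + 5*p^3 + 81*p^2 - 16*p - 16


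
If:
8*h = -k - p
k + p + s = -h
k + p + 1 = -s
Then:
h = 1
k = -p - 8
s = 7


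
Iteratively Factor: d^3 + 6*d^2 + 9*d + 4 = (d + 4)*(d^2 + 2*d + 1) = (d + 1)*(d + 4)*(d + 1)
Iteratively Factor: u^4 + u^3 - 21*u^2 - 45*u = (u - 5)*(u^3 + 6*u^2 + 9*u) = (u - 5)*(u + 3)*(u^2 + 3*u) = u*(u - 5)*(u + 3)*(u + 3)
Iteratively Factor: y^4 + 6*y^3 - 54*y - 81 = (y + 3)*(y^3 + 3*y^2 - 9*y - 27) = (y + 3)^2*(y^2 - 9) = (y - 3)*(y + 3)^2*(y + 3)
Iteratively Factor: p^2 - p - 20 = (p + 4)*(p - 5)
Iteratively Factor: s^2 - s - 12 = (s + 3)*(s - 4)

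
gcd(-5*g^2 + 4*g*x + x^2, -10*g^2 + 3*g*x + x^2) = 5*g + x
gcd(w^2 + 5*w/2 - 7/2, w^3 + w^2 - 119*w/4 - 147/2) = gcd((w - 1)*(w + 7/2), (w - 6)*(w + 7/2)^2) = w + 7/2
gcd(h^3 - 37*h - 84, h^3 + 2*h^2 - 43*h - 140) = h^2 - 3*h - 28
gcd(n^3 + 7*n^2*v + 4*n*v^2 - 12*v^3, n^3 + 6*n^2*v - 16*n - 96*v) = n + 6*v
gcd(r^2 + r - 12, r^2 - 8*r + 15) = r - 3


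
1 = 1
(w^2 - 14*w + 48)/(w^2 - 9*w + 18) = (w - 8)/(w - 3)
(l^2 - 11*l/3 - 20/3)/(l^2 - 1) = (3*l^2 - 11*l - 20)/(3*(l^2 - 1))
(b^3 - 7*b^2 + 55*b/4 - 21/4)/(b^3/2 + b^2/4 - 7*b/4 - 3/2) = (4*b^3 - 28*b^2 + 55*b - 21)/(2*b^3 + b^2 - 7*b - 6)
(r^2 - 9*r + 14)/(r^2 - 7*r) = (r - 2)/r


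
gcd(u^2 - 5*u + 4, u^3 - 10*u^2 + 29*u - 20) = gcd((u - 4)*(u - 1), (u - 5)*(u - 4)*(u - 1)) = u^2 - 5*u + 4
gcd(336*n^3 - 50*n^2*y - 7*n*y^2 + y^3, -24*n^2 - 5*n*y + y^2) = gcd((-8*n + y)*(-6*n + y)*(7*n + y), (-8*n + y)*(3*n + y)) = -8*n + y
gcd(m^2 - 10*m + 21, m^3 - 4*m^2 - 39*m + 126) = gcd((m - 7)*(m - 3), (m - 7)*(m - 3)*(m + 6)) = m^2 - 10*m + 21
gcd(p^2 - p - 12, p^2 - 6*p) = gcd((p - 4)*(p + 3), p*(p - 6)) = 1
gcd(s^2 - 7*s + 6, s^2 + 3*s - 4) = s - 1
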